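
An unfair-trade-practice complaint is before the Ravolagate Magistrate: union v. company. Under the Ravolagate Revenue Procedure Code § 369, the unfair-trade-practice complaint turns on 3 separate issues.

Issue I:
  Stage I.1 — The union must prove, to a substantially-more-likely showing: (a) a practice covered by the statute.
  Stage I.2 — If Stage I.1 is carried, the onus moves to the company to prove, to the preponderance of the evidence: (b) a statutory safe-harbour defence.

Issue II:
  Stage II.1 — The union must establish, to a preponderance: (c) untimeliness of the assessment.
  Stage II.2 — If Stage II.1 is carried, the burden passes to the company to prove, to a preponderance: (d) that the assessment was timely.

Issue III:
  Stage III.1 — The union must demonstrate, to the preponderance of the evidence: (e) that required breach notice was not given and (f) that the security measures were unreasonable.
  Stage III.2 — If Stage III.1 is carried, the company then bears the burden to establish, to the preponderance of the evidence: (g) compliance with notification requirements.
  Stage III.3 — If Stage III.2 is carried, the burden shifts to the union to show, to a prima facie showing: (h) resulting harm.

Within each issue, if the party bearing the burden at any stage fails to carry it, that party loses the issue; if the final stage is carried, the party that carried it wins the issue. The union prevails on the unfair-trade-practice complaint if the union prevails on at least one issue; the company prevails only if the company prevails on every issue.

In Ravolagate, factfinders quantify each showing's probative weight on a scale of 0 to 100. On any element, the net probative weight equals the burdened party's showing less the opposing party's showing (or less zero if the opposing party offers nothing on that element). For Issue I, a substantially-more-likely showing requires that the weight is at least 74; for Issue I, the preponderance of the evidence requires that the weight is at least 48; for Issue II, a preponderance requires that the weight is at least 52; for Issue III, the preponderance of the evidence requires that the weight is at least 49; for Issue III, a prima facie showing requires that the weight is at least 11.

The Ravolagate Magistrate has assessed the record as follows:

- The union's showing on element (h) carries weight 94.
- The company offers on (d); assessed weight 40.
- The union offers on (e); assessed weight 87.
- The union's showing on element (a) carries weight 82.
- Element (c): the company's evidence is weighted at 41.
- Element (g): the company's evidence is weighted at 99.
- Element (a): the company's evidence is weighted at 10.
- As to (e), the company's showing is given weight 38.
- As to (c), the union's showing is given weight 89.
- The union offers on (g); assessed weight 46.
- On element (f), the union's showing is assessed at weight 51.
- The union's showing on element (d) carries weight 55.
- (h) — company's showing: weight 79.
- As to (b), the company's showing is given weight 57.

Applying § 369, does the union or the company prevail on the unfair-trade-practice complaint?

union

— Issue I —
Stage I.1 (union, a substantially-more-likely showing, weight is at least 74): (a) net 82−10=72 < 74 — fails.
  Not every element is met, so the union fails to carry Stage I.1.
So the company prevails on this issue.
— Issue II —
At Stage II.1 the union must meet a preponderance (weight is at least 52): on (c) the weight is 89 less the opposing 41 gives net 48, < 52, so (c) does not meet the standard.
  Not every element is met, so the union fails to carry Stage II.1.
So the company prevails on this issue.
— Issue III —
Stage III.1 (union, the preponderance of the evidence, weight is at least 49): (e) net 87−38=49 ≥ 49 — meets; (f) 51 ≥ 49 — meets.
  The union carries Stage III.1; the company now bears the burden.
Stage III.2 (company, the preponderance of the evidence, weight is at least 49): (g) net 99−46=53 ≥ 49 — meets.
  Stage III.2 is satisfied; the onus moves to the union.
Stage III.3 (union, a prima facie showing, weight is at least 11): (h) net 94−79=15 ≥ 11 — meets.
  All elements met at the final stage.
With every stage satisfied, the union prevails on this issue.
Per-issue: Issue I → company; Issue II → company; Issue III → union. The union must prevail on at least one issue; overall, the union prevails.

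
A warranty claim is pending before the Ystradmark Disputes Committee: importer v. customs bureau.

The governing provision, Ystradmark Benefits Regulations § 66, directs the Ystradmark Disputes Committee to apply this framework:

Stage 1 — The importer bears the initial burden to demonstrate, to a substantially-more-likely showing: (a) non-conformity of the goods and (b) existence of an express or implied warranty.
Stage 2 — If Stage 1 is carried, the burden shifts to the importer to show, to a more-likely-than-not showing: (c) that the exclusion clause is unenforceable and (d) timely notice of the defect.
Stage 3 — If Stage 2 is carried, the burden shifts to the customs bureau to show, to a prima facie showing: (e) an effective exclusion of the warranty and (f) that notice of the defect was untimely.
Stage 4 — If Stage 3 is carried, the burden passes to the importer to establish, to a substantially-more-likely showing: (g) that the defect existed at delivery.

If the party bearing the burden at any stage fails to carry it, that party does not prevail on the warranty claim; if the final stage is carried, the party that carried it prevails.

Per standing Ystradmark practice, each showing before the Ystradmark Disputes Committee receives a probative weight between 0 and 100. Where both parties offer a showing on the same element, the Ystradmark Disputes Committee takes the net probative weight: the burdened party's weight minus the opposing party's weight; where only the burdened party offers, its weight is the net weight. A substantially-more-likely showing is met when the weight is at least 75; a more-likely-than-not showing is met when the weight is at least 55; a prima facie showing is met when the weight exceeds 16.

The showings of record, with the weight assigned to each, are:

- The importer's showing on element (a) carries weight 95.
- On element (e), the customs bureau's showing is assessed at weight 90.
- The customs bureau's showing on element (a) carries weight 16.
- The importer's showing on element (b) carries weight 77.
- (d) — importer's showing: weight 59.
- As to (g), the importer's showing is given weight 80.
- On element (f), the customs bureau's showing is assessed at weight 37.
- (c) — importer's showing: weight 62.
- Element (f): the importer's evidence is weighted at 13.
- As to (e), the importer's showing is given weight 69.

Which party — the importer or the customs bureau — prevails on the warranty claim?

Stage 1 — burden on importer; standard: a substantially-more-likely showing (weight is at least 75).
    (a): 95 − 16 = 79 ≥ 75 [met]
    (b): 77 ≥ 75 [met]
  Stage 1 carried; the burden remains with the importer.
Stage 2 — burden on importer; standard: a more-likely-than-not showing (weight is at least 55).
    (c): 62 ≥ 55 [met]
    (d): 59 ≥ 55 [met]
  The importer carries Stage 2; the customs bureau now bears the burden.
Stage 3 — burden on customs bureau; standard: a prima facie showing (weight exceeds 16).
    (e): 90 − 69 = 21 > 16 [met]
    (f): 37 − 13 = 24 > 16 [met]
  All elements met. The burden passes to the importer.
Stage 4 — burden on importer; standard: a substantially-more-likely showing (weight is at least 75).
    (g): 80 ≥ 75 [met]
  All elements met at the final stage.
With every stage satisfied, the importer prevails.

importer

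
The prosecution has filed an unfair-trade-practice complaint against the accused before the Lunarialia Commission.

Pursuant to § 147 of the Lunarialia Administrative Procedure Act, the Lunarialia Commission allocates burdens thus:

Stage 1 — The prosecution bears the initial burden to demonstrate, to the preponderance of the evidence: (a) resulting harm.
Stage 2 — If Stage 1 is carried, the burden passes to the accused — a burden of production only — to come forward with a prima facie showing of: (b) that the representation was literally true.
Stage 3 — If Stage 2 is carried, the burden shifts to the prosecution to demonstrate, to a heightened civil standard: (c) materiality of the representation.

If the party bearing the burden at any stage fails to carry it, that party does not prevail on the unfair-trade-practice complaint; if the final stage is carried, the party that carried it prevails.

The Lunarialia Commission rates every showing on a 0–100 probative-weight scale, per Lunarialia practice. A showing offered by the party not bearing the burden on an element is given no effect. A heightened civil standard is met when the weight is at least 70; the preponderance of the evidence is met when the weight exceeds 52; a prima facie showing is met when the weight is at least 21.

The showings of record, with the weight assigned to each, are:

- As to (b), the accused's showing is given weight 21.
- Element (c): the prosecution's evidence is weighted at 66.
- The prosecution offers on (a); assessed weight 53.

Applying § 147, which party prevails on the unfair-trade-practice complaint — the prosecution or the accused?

accused

At Stage 1 the prosecution must meet the preponderance of the evidence (weight exceeds 52): on (a) the weight is 53, which does exceed 52, so (a) meets the standard.
  The prosecution carries Stage 1; the accused now bears the burden.
At Stage 2 the accused must meet a prima facie showing (weight is at least 21): on (b) the weight is 21, which does reach 21, so (b) meets the standard.
  Stage 2 carried; the burden shifts to the prosecution.
At Stage 3 the prosecution must meet a heightened civil standard (weight is at least 70): on (c) the weight is 66, < 70, so (c) does not meet the standard.
  The prosecution does not carry Stage 3.
So the accused prevails.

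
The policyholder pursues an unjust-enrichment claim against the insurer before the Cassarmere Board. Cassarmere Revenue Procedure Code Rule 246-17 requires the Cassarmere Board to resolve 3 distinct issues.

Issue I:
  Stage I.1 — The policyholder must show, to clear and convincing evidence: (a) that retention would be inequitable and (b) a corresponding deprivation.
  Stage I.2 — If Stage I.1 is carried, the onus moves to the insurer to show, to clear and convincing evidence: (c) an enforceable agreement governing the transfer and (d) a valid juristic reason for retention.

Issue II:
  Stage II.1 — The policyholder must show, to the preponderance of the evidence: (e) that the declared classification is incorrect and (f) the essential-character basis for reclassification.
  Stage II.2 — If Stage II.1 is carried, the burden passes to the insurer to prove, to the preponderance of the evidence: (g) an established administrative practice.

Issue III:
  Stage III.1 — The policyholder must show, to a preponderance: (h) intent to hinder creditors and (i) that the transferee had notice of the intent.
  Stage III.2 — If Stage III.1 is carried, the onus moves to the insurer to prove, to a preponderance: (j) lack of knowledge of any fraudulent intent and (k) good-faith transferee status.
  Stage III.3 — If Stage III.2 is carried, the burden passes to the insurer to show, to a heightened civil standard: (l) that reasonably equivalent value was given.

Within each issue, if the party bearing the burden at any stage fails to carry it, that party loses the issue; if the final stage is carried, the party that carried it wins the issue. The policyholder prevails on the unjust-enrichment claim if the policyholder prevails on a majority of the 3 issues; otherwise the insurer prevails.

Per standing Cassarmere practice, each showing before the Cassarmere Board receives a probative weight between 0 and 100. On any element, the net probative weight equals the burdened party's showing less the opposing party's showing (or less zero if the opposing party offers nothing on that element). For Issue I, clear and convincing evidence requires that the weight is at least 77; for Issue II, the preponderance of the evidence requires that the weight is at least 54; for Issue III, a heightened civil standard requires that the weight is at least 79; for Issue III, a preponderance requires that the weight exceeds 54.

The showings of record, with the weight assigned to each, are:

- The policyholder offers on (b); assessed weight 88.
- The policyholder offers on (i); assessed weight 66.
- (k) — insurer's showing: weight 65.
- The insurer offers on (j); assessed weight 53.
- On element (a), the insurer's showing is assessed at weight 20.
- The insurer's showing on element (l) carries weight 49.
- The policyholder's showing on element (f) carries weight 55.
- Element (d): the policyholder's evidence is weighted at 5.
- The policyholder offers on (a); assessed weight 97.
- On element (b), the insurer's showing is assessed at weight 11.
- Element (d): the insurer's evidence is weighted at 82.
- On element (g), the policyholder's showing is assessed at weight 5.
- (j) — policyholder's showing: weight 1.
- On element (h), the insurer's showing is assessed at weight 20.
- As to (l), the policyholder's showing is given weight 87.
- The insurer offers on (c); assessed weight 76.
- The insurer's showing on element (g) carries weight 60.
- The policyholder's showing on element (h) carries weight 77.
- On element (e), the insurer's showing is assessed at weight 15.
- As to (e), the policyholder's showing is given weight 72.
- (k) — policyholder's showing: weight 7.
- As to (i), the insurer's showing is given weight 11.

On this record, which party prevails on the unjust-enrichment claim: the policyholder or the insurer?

— Issue I —
Stage I.1 (policyholder, clear and convincing evidence, weight is at least 77): (a) net 97−20=77 ≥ 77 — meets; (b) net 88−11=77 ≥ 77 — meets.
  Stage I.1 is satisfied; the onus moves to the insurer.
Stage I.2 (insurer, clear and convincing evidence, weight is at least 77): (c) 76 < 77 — fails; (d) net 82−5=77 ≥ 77 — meets.
  Not every element is met, so the insurer fails to carry Stage I.2.
The analysis ends at Stage I.2; the policyholder prevails on this issue.
— Issue II —
Stage II.1 — burden on policyholder; standard: the preponderance of the evidence (weight is at least 54).
    (e): 72 − 15 = 57 ≥ 54 [met]
    (f): 55 ≥ 54 [met]
  All elements met. The burden passes to the insurer.
Stage II.2 — burden on insurer; standard: the preponderance of the evidence (weight is at least 54).
    (g): 60 − 5 = 55 ≥ 54 [met]
  All elements met at the final stage.
All stages carried — the insurer prevails on this issue.
— Issue III —
Stage III.1 (policyholder, a preponderance, weight exceeds 54): (h) net 77−20=57 > 54 — meets; (i) net 66−11=55 > 54 — meets.
  Stage III.1 carried; the burden shifts to the insurer.
Stage III.2 (insurer, a preponderance, weight exceeds 54): (j) net 53−1=52 ≤ 54 — fails; (k) net 65−7=58 > 54 — meets.
  Stage III.2 not carried; the insurer fails its burden.
So the policyholder prevails on this issue.
Per-issue: Issue I → policyholder; Issue II → insurer; Issue III → policyholder. The policyholder must prevail on a majority of issues; overall, the policyholder prevails.

policyholder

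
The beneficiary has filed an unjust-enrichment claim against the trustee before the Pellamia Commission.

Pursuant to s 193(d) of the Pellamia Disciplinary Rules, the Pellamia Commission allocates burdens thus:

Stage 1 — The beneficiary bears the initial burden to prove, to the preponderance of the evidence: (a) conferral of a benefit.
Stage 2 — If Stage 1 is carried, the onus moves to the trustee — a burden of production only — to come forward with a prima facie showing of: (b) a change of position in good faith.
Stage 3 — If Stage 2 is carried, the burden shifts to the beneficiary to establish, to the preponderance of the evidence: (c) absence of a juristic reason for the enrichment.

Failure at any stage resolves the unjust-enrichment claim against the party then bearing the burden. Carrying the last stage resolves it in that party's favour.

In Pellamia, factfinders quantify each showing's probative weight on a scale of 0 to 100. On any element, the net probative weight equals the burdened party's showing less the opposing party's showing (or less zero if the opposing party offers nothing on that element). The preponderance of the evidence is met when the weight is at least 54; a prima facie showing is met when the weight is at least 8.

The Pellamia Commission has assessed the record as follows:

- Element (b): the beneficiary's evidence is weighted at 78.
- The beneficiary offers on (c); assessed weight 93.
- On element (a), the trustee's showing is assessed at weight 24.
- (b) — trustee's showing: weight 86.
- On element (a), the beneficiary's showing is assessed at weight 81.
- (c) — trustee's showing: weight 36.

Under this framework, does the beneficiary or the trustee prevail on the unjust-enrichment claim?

At Stage 1 the beneficiary must meet the preponderance of the evidence (weight is at least 54): on (a) the weight is 81 less the opposing 24 gives net 57, which does reach 54, so (a) meets the standard.
  Stage 1 is satisfied; the onus moves to the trustee.
At Stage 2 the trustee must meet a prima facie showing (weight is at least 8): on (b) the weight is 86 less the opposing 78 gives net 8, ≥ 8, so (b) meets the standard.
  Stage 2 is satisfied; the onus moves to the beneficiary.
At Stage 3 the beneficiary must meet the preponderance of the evidence (weight is at least 54): on (c) the weight is 93 less the opposing 36 gives net 57, ≥ 54, so (c) meets the standard.
  All elements met at the final stage.
All stages carried — the beneficiary prevails.

beneficiary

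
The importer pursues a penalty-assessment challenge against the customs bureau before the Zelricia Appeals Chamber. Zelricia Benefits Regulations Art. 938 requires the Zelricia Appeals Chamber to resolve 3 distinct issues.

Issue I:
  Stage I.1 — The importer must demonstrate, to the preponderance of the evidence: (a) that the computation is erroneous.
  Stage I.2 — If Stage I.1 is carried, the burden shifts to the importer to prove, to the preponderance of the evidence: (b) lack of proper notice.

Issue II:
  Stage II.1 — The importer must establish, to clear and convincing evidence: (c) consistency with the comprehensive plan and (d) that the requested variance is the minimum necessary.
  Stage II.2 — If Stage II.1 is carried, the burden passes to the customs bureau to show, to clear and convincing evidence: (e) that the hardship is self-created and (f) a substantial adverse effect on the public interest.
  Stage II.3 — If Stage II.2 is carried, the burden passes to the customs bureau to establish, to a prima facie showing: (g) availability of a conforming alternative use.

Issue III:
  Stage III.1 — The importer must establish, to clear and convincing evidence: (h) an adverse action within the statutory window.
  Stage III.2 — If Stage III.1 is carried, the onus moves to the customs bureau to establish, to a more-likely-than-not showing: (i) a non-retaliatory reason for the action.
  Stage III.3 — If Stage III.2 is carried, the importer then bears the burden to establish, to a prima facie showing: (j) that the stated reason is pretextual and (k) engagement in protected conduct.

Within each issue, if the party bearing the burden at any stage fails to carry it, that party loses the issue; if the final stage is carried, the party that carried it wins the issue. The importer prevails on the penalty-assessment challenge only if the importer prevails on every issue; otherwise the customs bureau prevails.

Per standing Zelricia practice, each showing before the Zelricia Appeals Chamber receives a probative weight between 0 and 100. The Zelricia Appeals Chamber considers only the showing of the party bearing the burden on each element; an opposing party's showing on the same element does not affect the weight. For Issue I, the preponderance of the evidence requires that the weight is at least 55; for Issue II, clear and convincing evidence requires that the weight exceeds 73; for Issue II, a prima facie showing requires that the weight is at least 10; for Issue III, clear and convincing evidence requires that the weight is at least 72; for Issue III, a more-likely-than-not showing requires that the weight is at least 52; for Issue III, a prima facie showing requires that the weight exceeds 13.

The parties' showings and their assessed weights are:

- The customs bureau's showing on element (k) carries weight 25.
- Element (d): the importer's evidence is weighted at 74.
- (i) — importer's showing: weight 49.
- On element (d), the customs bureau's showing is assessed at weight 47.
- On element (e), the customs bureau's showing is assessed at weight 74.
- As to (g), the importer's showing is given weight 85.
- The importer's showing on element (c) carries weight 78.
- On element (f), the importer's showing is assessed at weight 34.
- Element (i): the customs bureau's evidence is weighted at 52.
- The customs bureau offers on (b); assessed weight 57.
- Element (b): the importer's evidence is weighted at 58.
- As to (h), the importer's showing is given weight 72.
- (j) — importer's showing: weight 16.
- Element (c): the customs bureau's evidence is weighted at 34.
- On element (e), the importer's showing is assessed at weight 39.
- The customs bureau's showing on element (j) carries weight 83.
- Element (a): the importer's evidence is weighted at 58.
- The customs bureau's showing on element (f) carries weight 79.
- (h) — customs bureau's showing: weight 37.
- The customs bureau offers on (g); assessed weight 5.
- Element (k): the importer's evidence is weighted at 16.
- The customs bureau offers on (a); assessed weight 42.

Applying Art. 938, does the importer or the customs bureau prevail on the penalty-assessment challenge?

importer

— Issue I —
At Stage I.1 the importer must meet the preponderance of the evidence (weight is at least 55): on (a) the weight is 58 (the customs bureau's 42 is given no effect), ≥ 55, so (a) meets the standard.
  Stage I.1 is satisfied; the importer continues to bear the burden.
At Stage I.2 the importer must meet the preponderance of the evidence (weight is at least 55): on (b) the weight is 58 (the customs bureau's 57 is given no effect), which does reach 55, so (b) meets the standard.
  All elements met at the final stage.
Every stage carried; the importer prevails on this issue.
— Issue II —
Stage II.1 — burden on importer; standard: clear and convincing evidence (weight exceeds 73).
    (c): 78 (customs bureau's 34 disregarded) > 73 [met]
    (d): 74 (customs bureau's 47 disregarded) > 73 [met]
  Stage II.1 carried; the burden shifts to the customs bureau.
Stage II.2 — burden on customs bureau; standard: clear and convincing evidence (weight exceeds 73).
    (e): 74 (importer's 39 disregarded) > 73 [met]
    (f): 79 (importer's 34 disregarded) > 73 [met]
  All elements met. The customs bureau retains the burden for Stage II.3.
Stage II.3 — burden on customs bureau; standard: a prima facie showing (weight is at least 10).
    (g): 5 (importer's 85 disregarded) < 10 [not met]
  The customs bureau does not carry Stage II.3.
The analysis ends at Stage II.3; the importer prevails on this issue.
— Issue III —
Stage III.1 (importer, clear and convincing evidence, weight is at least 72): (h) 72 (customs bureau's 37 disregarded) ≥ 72 — meets.
  The importer carries Stage III.1; the customs bureau now bears the burden.
Stage III.2 (customs bureau, a more-likely-than-not showing, weight is at least 52): (i) 52 (importer's 49 disregarded) ≥ 52 — meets.
  The customs bureau carries Stage III.2; the importer now bears the burden.
Stage III.3 (importer, a prima facie showing, weight exceeds 13): (j) 16 (customs bureau's 83 disregarded) > 13 — meets; (k) 16 (customs bureau's 25 disregarded) > 13 — meets.
  Stage III.3 carried; the final stage is satisfied.
With every stage satisfied, the importer prevails on this issue.
Per-issue: Issue I → importer; Issue II → importer; Issue III → importer. The importer must prevail on every issue; overall, the importer prevails.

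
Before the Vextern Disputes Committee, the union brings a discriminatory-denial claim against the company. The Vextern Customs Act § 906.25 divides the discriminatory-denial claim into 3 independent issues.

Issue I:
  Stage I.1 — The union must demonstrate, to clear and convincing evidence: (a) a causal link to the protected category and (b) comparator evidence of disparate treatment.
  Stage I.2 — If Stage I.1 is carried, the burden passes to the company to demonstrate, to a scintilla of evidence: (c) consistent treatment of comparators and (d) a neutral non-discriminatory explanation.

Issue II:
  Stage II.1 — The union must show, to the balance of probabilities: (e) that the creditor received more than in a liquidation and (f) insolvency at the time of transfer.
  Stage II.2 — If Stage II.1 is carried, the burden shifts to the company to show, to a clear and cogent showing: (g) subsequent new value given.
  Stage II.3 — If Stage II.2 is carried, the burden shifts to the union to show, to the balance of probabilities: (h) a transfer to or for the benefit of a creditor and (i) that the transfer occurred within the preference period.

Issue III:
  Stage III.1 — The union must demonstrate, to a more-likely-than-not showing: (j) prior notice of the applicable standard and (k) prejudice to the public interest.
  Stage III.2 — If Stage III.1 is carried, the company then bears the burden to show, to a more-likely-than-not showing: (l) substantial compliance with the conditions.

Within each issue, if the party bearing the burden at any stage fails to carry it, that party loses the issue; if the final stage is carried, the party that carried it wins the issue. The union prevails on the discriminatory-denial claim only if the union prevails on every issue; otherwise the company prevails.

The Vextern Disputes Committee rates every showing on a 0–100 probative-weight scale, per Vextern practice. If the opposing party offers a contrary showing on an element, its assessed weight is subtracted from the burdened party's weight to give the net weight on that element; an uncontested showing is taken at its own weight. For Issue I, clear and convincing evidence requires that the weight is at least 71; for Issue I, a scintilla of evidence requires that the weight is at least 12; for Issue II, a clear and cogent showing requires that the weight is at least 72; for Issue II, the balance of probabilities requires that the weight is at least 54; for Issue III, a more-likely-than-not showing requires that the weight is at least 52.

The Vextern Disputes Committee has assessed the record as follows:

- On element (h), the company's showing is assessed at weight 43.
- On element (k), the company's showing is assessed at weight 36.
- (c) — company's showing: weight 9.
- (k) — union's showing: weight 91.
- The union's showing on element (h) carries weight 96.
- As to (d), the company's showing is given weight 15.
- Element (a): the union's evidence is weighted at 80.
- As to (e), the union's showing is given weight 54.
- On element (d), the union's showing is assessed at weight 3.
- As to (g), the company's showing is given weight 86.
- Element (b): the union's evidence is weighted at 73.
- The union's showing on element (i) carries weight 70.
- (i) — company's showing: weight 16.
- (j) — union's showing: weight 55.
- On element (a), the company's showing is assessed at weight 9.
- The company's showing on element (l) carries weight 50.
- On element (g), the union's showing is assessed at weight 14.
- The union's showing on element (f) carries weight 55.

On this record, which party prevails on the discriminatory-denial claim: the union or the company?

company

— Issue I —
Stage I.1 (union, clear and convincing evidence, weight is at least 71): (a) net 80−9=71 ≥ 71 — meets; (b) 73 ≥ 71 — meets.
  All elements met. The burden passes to the company.
Stage I.2 (company, a scintilla of evidence, weight is at least 12): (c) 9 < 12 — fails; (d) net 15−3=12 ≥ 12 — meets.
  Stage I.2 not carried; the company fails its burden.
So the union prevails on this issue.
— Issue II —
Stage II.1 (union, the balance of probabilities, weight is at least 54): (e) 54 ≥ 54 — meets; (f) 55 ≥ 54 — meets.
  Stage II.1 carried; the burden shifts to the company.
Stage II.2 (company, a clear and cogent showing, weight is at least 72): (g) net 86−14=72 ≥ 72 — meets.
  All elements met. The burden passes to the union.
Stage II.3 (union, the balance of probabilities, weight is at least 54): (h) net 96−43=53 < 54 — fails; (i) net 70−16=54 ≥ 54 — meets.
  Stage II.3 not carried; the union fails its burden.
So the company prevails on this issue.
— Issue III —
Stage III.1 — burden on union; standard: a more-likely-than-not showing (weight is at least 52).
    (j): 55 ≥ 52 [met]
    (k): 91 − 36 = 55 ≥ 52 [met]
  Stage III.1 is satisfied; the onus moves to the company.
Stage III.2 — burden on company; standard: a more-likely-than-not showing (weight is at least 52).
    (l): 50 < 52 [not met]
  The company does not carry Stage III.2.
So the union prevails on this issue.
Per-issue: Issue I → union; Issue II → company; Issue III → union. The union must prevail on every issue; overall, the company prevails.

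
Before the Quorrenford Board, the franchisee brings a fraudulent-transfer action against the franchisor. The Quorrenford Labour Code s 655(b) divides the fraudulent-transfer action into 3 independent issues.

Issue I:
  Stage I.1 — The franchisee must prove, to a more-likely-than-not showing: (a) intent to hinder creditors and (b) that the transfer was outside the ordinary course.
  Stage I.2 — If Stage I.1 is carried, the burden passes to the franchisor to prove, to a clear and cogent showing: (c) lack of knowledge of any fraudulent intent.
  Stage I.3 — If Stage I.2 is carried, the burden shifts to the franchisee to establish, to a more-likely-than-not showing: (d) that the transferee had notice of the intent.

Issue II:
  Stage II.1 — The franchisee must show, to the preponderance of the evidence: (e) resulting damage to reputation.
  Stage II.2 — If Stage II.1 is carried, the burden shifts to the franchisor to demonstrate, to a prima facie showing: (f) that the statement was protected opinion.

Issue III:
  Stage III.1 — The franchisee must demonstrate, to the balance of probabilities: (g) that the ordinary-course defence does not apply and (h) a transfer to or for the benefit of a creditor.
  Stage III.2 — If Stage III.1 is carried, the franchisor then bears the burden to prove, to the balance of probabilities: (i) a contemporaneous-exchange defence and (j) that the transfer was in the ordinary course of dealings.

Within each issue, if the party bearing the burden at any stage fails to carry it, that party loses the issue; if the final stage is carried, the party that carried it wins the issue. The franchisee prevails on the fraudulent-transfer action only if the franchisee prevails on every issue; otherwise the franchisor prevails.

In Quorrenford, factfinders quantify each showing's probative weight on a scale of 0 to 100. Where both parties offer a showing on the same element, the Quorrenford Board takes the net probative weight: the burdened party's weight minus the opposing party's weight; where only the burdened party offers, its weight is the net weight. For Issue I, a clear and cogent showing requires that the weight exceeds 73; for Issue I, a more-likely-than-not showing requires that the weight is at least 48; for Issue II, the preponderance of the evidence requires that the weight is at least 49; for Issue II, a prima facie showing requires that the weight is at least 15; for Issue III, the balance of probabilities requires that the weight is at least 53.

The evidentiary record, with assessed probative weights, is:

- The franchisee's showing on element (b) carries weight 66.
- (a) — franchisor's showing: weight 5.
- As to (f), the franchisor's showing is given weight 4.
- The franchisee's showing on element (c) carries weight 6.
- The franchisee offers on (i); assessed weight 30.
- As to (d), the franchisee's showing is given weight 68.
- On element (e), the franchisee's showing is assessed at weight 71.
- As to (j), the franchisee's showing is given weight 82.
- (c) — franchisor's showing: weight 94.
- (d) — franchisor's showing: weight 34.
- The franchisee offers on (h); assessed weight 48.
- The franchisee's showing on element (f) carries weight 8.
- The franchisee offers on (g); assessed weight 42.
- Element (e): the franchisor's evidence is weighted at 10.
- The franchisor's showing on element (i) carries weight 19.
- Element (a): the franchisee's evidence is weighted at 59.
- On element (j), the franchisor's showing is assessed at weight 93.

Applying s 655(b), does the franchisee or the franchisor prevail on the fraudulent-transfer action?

— Issue I —
At Stage I.1 the franchisee must meet a more-likely-than-not showing (weight is at least 48): on (a) the weight is 59 less the opposing 5 gives net 54, which does reach 48, so (a) meets the standard; on (b) the weight is 66, which does reach 48, so (b) meets the standard.
  The franchisee carries Stage I.1; the franchisor now bears the burden.
At Stage I.2 the franchisor must meet a clear and cogent showing (weight exceeds 73): on (c) the weight is 94 less the opposing 6 gives net 88, which does exceed 73, so (c) meets the standard.
  Stage I.2 carried; the burden shifts to the franchisee.
At Stage I.3 the franchisee must meet a more-likely-than-not showing (weight is at least 48): on (d) the weight is 68 less the opposing 34 gives net 34, < 48, so (d) does not meet the standard.
  Not every element is met, so the franchisee fails to carry Stage I.3.
The franchisor prevails on this issue.
— Issue II —
At Stage II.1 the franchisee must meet the preponderance of the evidence (weight is at least 49): on (e) the weight is 71 less the opposing 10 gives net 61, which does reach 49, so (e) meets the standard.
  All elements met. The burden passes to the franchisor.
At Stage II.2 the franchisor must meet a prima facie showing (weight is at least 15): on (f) the weight is 4 less the opposing 8 gives net -4, < 15, so (f) does not meet the standard.
  The franchisor does not carry Stage II.2.
The franchisee prevails on this issue.
— Issue III —
Stage III.1 (franchisee, the balance of probabilities, weight is at least 53): (g) 42 < 53 — fails; (h) 48 < 53 — fails.
  Stage III.1 not carried; the franchisee fails its burden.
The franchisor prevails on this issue.
Per-issue: Issue I → franchisor; Issue II → franchisee; Issue III → franchisor. The franchisee must prevail on every issue; overall, the franchisor prevails.

franchisor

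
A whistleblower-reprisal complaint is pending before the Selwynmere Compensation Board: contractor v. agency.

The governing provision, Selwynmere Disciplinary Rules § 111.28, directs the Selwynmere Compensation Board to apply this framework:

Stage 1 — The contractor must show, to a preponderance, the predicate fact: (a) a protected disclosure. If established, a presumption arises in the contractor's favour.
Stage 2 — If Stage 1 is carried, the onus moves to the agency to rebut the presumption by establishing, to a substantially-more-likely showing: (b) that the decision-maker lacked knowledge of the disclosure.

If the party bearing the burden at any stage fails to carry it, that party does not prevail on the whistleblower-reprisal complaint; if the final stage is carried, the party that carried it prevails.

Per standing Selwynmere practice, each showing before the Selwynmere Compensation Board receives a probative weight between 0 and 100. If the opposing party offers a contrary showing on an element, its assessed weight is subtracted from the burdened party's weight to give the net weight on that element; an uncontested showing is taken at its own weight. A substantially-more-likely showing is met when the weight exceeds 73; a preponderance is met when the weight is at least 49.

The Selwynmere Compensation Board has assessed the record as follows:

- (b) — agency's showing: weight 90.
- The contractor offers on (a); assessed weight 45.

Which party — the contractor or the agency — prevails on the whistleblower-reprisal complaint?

agency

Stage 1 (contractor, a preponderance, weight is at least 49): (a) 45 < 49 — fails.
  Not every element is met, so the contractor fails to carry Stage 1.
The analysis ends at Stage 1; the agency prevails.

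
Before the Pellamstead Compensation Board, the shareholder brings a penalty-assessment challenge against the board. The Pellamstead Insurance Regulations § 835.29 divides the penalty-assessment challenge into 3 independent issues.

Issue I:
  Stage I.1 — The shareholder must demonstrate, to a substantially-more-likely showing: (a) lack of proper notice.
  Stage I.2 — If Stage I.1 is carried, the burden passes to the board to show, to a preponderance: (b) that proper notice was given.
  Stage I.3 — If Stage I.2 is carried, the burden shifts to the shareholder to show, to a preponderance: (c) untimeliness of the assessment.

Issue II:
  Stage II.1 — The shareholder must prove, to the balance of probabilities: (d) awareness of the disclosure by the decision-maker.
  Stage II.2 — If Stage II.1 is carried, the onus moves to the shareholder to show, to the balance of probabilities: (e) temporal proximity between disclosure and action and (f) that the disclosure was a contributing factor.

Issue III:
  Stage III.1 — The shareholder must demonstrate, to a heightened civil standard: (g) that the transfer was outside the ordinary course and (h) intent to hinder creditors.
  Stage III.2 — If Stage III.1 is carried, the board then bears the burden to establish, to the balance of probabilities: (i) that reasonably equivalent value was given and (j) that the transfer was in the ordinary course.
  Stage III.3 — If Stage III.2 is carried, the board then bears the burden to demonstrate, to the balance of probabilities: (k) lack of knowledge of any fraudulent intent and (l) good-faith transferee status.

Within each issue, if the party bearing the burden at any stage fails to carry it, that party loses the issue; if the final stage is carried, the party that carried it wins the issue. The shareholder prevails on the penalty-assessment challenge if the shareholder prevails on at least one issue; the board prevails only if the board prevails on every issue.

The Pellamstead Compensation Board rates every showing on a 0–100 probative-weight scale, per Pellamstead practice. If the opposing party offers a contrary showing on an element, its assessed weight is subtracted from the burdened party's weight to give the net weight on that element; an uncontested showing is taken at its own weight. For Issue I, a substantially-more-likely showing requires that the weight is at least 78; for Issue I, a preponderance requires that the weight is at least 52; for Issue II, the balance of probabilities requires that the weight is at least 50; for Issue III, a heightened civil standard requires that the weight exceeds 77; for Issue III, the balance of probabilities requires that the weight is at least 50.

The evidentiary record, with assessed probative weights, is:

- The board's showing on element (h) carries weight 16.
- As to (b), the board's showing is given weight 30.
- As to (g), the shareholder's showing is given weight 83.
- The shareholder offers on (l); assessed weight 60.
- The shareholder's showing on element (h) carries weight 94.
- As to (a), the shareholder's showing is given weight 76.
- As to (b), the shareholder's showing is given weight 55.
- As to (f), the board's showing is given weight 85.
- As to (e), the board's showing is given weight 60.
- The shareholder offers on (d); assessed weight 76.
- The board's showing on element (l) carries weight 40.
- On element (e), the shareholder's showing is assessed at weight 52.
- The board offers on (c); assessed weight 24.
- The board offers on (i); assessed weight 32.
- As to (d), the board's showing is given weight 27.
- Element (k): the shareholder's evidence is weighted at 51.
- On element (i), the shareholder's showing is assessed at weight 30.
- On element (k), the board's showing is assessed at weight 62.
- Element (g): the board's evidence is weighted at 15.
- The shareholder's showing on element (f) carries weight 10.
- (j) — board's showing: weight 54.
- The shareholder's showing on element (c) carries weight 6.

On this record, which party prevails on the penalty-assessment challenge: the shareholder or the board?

— Issue I —
Stage I.1 — burden on shareholder; standard: a substantially-more-likely showing (weight is at least 78).
    (a): 76 < 78 [not met]
  The shareholder does not carry Stage I.1.
The board prevails on this issue.
— Issue II —
At Stage II.1 the shareholder must meet the balance of probabilities (weight is at least 50): on (d) the weight is 76 less the opposing 27 gives net 49, < 50, so (d) does not meet the standard.
  The shareholder does not carry Stage II.1.
So the board prevails on this issue.
— Issue III —
Stage III.1 (shareholder, a heightened civil standard, weight exceeds 77): (g) net 83−15=68 ≤ 77 — fails; (h) net 94−16=78 > 77 — meets.
  Stage III.1 not carried; the shareholder fails its burden.
The board prevails on this issue.
Per-issue: Issue I → board; Issue II → board; Issue III → board. The shareholder must prevail on at least one issue; overall, the board prevails.

board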